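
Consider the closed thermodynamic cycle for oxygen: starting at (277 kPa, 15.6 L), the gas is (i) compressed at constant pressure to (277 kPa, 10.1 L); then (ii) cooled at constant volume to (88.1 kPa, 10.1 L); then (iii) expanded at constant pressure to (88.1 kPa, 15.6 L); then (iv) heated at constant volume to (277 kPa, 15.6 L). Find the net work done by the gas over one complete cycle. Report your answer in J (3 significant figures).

W_net ≈ -1040 J

Constant-volume legs do no work.
W(i) = (277)(10.1 − 15.6) = -1524 J; W(iii) = (88.1)(15.6 − 10.1) = 484.5 J.
W_net = -1524 + 484.5 = -1039 J (the counter-clockwise enclosed area).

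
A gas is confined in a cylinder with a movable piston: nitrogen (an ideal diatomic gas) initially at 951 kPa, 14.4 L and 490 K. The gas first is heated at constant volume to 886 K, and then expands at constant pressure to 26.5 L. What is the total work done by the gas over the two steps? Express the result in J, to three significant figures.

W_total ≈ 20800 J

Step 1 (isochoric): W = 0 (constant volume).
After step 1: P = 1720 kPa (V unchanged).
Step 2 (isobaric): W = PΔV = (1720 kPa)(26.5 − 14.4 L) = 20807 J.
W_total = 0 + 20807 = 20807 J.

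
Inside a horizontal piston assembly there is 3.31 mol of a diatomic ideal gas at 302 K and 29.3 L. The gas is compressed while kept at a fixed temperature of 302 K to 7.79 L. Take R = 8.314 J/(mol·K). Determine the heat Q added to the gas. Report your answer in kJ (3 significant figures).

Q ≈ -11.0 kJ

Isothermal ⇒ ΔU = 0, so Q = W = nRT ln(V₂/V₁).
Q = (3.31)(8.314)(302) ln(7.79/29.3) = 8311 × -1.325 = -11010 J.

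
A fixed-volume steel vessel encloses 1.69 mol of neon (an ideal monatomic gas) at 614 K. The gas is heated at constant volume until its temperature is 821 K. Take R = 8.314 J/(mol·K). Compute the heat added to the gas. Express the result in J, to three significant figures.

Constant volume ⇒ W = 0, so Q = ΔU = nCᵥΔT with Cᵥ = 3R/2 = 12.47 J/(mol·K).
ΔU = (1.69)(12.47)(821 − 614) = 4363 J.

Q ≈ 4360 J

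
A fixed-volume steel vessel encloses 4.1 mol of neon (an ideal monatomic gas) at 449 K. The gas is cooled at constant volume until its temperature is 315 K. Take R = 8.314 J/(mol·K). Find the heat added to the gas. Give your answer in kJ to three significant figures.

Q ≈ -6.85 kJ

Constant volume ⇒ W = 0, so Q = ΔU = nCᵥΔT with Cᵥ = 3R/2 = 12.47 J/(mol·K).
ΔU = (4.1)(12.47)(315 − 449) = -6852 J.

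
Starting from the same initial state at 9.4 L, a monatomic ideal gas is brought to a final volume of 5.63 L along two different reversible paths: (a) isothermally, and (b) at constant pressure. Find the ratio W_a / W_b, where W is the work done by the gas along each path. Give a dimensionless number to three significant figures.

W_a / W_b ≈ 1.28

Path (a) isothermal: W = P₁V₁ ln(V₂/V₁) → W_a/(P₁V₁) = -0.5126.
Path (b) isobaric: W = P₁(V₂ − V₁) → W_b/(P₁V₁) = -0.4011.
W_a / W_b = -0.5126 / -0.4011 = 1.278.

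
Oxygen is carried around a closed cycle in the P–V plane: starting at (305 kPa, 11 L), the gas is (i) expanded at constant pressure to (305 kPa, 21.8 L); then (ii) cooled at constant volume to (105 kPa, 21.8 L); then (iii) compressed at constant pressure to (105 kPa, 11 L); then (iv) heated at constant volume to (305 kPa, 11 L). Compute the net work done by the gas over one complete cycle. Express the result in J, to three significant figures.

Constant-volume legs do no work.
W(i) = (305)(21.8 − 11) = 3294 J; W(iii) = (105)(11 − 21.8) = -1134 J.
W_net = 3294 − 1134 = 2160 J (the clockwise enclosed area).

W_net ≈ 2160 J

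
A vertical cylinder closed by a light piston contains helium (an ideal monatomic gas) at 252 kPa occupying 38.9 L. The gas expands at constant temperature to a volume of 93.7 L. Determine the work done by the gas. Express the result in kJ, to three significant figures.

Isothermal: W = nRT ln(V₂/V₁) = P₁V₁ ln(V₂/V₁).
P₁V₁ = (252 kPa)(38.9 L) = 9803 J.
W = 9803 × ln(93.7/38.9) = 9803 × 0.8791
W_by_gas = 8618 J.

W ≈ 8.62 kJ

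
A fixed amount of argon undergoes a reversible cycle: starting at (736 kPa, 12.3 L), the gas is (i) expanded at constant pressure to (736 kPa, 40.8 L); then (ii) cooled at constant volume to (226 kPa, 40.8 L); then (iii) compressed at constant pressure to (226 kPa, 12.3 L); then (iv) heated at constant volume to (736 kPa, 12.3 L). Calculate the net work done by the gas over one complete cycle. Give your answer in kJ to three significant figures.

Constant-volume legs do no work.
W(i) = (736)(40.8 − 12.3) = 20976 J; W(iii) = (226)(12.3 − 40.8) = -6441 J.
W_net = 20976 − 6441 = 14535 J (the clockwise enclosed area).

W_net ≈ 14.5 kJ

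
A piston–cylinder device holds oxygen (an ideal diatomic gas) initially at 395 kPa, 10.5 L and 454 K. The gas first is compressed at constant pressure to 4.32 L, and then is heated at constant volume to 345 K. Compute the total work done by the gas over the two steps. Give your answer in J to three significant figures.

Step 1 (isobaric): W = PΔV = (395 kPa)(4.32 − 10.5 L) = -2441 J.
Step 2 (isochoric): W = 0 (constant volume).
W_total = -2441 + 0 = -2441 J.

W_total ≈ -2440 J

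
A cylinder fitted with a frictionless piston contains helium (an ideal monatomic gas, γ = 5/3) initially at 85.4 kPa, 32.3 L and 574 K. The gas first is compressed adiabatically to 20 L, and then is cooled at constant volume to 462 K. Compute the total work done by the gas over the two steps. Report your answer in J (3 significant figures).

W_total ≈ -1560 J

Step 1 (adiabatic): W = (P₁V₁ − P₂V₂)/(γ−1) = (2758 − 3797)/0.667 = -1558 J.
Step 2 (isochoric): W = 0 (constant volume).
W_total = -1558 + 0 = -1558 J.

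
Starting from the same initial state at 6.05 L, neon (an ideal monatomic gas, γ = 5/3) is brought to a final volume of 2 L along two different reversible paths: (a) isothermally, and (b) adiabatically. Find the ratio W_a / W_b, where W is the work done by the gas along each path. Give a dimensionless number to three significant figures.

Path (a) isothermal: W = P₁V₁ ln(V₂/V₁) → W_a/(P₁V₁) = -1.107.
Path (b) adiabatic: W = P₁V₁(1 − (V₁/V₂)^(γ−1))/(γ−1) → W_b/(P₁V₁) = -1.637.
W_a / W_b = -1.107 / -1.637 = 0.676.

W_a / W_b ≈ 0.676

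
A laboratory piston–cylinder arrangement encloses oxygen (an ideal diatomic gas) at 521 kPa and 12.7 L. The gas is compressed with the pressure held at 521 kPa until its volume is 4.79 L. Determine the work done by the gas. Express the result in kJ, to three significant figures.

W ≈ -4.12 kJ

Isobaric: W = P ΔV.
W = (521 kPa)(4.79 − 12.7 L) = (521)(-7.91) = -4121 J.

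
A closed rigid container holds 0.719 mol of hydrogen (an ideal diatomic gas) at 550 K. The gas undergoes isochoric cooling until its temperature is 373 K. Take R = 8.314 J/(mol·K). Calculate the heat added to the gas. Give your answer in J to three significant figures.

Constant volume ⇒ W = 0, so Q = ΔU = nCᵥΔT with Cᵥ = 5R/2 = 20.79 J/(mol·K).
ΔU = (0.719)(20.79)(373 − 550) = -2645 J.

Q ≈ -2650 J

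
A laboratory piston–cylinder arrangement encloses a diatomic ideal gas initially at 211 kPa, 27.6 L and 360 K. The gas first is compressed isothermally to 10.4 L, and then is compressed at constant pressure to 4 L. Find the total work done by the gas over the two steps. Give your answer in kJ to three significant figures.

W_total ≈ -9.27 kJ

Step 1 (isothermal): W = P₁V₁ ln(V₂/V₁) = (5824) ln(10.4/27.6) = -5684 J.
After step 1: P = 560 kPa, V = 10.4 L, T = 360 K.
Step 2 (isobaric): W = PΔV = (560 kPa)(4 − 10.4 L) = -3584 J.
W_total = -5684 − 3584 = -9268 J.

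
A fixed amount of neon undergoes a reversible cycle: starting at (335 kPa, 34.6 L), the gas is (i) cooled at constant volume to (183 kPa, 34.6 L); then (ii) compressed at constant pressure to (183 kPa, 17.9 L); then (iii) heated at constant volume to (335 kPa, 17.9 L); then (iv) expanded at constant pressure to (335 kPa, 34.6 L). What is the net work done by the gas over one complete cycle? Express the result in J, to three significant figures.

Constant-volume legs do no work.
W(ii) = (183)(17.9 − 34.6) = -3056 J; W(iv) = (335)(34.6 − 17.9) = 5595 J.
W_net = -3056 + 5595 = 2538 J (the clockwise enclosed area).

W_net ≈ 2540 J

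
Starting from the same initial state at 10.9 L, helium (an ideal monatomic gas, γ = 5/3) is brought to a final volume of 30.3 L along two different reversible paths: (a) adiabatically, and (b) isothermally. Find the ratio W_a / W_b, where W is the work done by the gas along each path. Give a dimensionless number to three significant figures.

Path (a) adiabatic: W = P₁V₁(1 − (V₁/V₂)^(γ−1))/(γ−1) → W_a/(P₁V₁) = 0.7413.
Path (b) isothermal: W = P₁V₁ ln(V₂/V₁) → W_b/(P₁V₁) = 1.022.
W_a / W_b = 0.7413 / 1.022 = 0.7251.

W_a / W_b ≈ 0.725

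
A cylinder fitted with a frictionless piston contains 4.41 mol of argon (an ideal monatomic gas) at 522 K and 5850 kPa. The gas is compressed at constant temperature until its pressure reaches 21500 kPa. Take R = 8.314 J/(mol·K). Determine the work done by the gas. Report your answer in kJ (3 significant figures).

Isothermal process: W = nRT ln(V₂/V₁) = nRT ln(P₁/P₂).
W = (4.41)(8.314)(522) × ln(5850/21500)
  = 19139 × ln(0.2721) = 19139 × -1.302
W_by_gas = -24912 J.

W ≈ -24.9 kJ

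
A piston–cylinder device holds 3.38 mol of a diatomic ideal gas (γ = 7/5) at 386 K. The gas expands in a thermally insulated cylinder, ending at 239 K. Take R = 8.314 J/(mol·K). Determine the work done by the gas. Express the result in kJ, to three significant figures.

W ≈ 10.3 kJ

Adiabatic ⇒ Q = 0, so W_by = −ΔU = nCᵥ(T₁ − T₂).
Cᵥ = 5R/2 = 20.79 J/(mol·K).
W = (3.38)(20.79)(386 − 239) = 10327 J.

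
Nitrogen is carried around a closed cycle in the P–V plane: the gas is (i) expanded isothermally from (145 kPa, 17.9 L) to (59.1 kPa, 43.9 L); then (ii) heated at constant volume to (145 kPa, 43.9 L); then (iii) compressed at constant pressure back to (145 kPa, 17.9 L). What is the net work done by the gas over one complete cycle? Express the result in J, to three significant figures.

Leg (i): W = PᵢVᵢ ln(V_f/Vᵢ) = (2596) ln(43.9/17.9) = 2328 J.
Leg (ii): W = 0.
Leg (iii): W = PΔV = (145)(17.9 − 43.9) = -3770 J.
W_net = 2328 − 3770 = -1442 J.

W_net ≈ -1440 J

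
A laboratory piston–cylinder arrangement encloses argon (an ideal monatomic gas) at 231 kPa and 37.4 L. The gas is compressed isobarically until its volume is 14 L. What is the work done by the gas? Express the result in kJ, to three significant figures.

Isobaric: W = P ΔV.
W = (231 kPa)(14 − 37.4 L) = (231)(-23.4) = -5405 J.

W ≈ -5.41 kJ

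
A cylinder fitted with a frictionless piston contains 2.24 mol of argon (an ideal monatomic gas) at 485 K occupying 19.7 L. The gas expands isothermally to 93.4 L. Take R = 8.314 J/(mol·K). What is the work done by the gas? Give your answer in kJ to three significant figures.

Isothermal: W = nRT ln(V₂/V₁).
W = (2.24)(8.314)(485) × ln(93.4/19.7)
  = 9032 × 1.556
W_by_gas = 14057 J.

W ≈ 14.1 kJ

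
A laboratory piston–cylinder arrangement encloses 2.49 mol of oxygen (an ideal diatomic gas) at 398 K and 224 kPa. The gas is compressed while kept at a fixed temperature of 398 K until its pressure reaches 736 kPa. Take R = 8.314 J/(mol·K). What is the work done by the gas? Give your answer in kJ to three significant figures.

W ≈ -9.80 kJ

Isothermal process: W = nRT ln(V₂/V₁) = nRT ln(P₁/P₂).
W = (2.49)(8.314)(398) × ln(224/736)
  = 8239 × ln(0.3043) = 8239 × -1.19
W_by_gas = -9801 J.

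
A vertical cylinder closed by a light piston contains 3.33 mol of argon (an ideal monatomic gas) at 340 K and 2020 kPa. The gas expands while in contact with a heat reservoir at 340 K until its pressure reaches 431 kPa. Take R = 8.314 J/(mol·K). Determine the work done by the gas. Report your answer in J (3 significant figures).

Isothermal process: W = nRT ln(V₂/V₁) = nRT ln(P₁/P₂).
W = (3.33)(8.314)(340) × ln(2020/431)
  = 9413 × ln(4.687) = 9413 × 1.545
W_by_gas = 14541 J.

W ≈ 14500 J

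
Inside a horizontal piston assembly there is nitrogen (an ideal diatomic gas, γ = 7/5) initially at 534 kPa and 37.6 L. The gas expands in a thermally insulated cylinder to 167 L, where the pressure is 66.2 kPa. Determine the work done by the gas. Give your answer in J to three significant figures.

Adiabatic: W = (P₁V₁ − P₂V₂)/(γ − 1) with γ = 7/5.
P₁V₁ = 20078 J, P₂V₂ = 11055 J.
W = (20078 − 11055) / 0.4 = 22558 J.

W ≈ 22600 J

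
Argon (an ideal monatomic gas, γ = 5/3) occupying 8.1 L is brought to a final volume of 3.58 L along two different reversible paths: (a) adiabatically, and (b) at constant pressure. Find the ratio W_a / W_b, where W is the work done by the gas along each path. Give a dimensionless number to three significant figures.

Path (a) adiabatic: W = P₁V₁(1 − (V₁/V₂)^(γ−1))/(γ−1) → W_a/(P₁V₁) = -1.085.
Path (b) isobaric: W = P₁(V₂ − V₁) → W_b/(P₁V₁) = -0.558.
W_a / W_b = -1.085 / -0.558 = 1.945.

W_a / W_b ≈ 1.94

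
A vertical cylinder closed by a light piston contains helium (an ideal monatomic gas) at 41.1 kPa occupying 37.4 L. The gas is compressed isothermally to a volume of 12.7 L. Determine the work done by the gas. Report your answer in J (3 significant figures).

Isothermal: W = nRT ln(V₂/V₁) = P₁V₁ ln(V₂/V₁).
P₁V₁ = (41.1 kPa)(37.4 L) = 1537 J.
W = 1537 × ln(12.7/37.4) = 1537 × -1.08
W_by_gas = -1660 J.

W ≈ -1660 J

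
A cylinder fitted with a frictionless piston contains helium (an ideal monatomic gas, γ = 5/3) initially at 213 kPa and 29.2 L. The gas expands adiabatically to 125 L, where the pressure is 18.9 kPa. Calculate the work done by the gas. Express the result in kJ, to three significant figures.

Adiabatic: W = (P₁V₁ − P₂V₂)/(γ − 1) with γ = 5/3.
P₁V₁ = 6220 J, P₂V₂ = 2362 J.
W = (6220 − 2362) / 0.6667 = 5786 J.

W ≈ 5.79 kJ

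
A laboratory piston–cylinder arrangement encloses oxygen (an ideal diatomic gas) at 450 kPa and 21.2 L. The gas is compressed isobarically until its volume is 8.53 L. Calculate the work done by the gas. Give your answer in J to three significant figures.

Isobaric: W = P ΔV.
W = (450 kPa)(8.53 − 21.2 L) = (450)(-12.67) = -5702 J.

W ≈ -5700 J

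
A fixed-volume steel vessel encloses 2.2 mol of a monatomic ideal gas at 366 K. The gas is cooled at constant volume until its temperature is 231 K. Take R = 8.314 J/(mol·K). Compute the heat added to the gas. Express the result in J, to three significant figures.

Constant volume ⇒ W = 0, so Q = ΔU = nCᵥΔT with Cᵥ = 3R/2 = 12.47 J/(mol·K).
ΔU = (2.2)(12.47)(231 − 366) = -3704 J.

Q ≈ -3700 J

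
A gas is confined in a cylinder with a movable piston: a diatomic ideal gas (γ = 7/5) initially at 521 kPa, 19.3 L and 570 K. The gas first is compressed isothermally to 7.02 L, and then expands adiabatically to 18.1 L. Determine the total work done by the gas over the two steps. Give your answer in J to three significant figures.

Step 1 (isothermal): W = P₁V₁ ln(V₂/V₁) = (10055) ln(7.02/19.3) = -10169 J.
After step 1: P = 1432 kPa, V = 7.02 L, T = 570 K.
Step 2 (adiabatic): W = (P₁V₁ − P₂V₂)/(γ−1) = (10055 − 6884)/0.4 = 7928 J.
W_total = -10169 + 7928 = -2242 J.

W_total ≈ -2240 J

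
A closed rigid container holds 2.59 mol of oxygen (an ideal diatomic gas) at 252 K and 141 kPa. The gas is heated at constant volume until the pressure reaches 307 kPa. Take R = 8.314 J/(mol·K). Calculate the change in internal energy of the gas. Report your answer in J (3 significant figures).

ΔU ≈ 16000 J

Constant volume ⇒ W = 0, so Q = ΔU = nCᵥΔT with Cᵥ = 5R/2 = 20.79 J/(mol·K).
At constant V, T₂/T₁ = P₂/P₁ ⇒ ΔT = T₁(P₂/P₁ − 1) = 252·(307/141 − 1) = 296.7 K.
ΔU = (2.59)(20.79)(296.7) = 15971 J.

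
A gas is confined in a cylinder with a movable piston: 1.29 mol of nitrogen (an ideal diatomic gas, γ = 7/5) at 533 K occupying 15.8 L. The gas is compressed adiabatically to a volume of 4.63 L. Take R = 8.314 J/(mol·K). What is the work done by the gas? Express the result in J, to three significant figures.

Adiabatic: TV^(γ−1) = const with γ = 7/5.
T₂ = T₁ (V₁/V₂)^(γ−1) = 533 × (15.8/4.63)^0.4 = 533 × 1.634 = 870.9 K.
W_by = nCᵥ(T₁ − T₂) = (1.29)(20.79)(533 − 870.9) = -9059 J.

W ≈ -9060 J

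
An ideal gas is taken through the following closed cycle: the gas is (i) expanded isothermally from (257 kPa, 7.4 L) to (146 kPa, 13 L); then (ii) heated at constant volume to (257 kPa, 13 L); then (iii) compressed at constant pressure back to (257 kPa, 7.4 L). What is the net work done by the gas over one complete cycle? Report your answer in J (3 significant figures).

Leg (i): W = PᵢVᵢ ln(V_f/Vᵢ) = (1902) ln(13/7.4) = 1072 J.
Leg (ii): W = 0.
Leg (iii): W = PΔV = (257)(7.4 − 13) = -1439 J.
W_net = 1072 − 1439 = -367.6 J.

W_net ≈ -368 J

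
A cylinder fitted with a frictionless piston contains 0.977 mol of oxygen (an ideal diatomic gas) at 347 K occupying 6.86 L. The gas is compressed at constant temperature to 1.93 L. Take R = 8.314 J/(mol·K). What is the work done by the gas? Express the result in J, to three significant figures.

W ≈ -3570 J

Isothermal: W = nRT ln(V₂/V₁).
W = (0.977)(8.314)(347) × ln(1.93/6.86)
  = 2819 × -1.268
W_by_gas = -3575 J.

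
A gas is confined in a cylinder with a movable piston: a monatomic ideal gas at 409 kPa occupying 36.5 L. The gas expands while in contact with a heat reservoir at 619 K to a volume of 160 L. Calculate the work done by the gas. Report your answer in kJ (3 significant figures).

W ≈ 22.1 kJ

Isothermal: W = nRT ln(V₂/V₁) = P₁V₁ ln(V₂/V₁).
P₁V₁ = (409 kPa)(36.5 L) = 14928 J.
W = 14928 × ln(160/36.5) = 14928 × 1.478
W_by_gas = 22062 J.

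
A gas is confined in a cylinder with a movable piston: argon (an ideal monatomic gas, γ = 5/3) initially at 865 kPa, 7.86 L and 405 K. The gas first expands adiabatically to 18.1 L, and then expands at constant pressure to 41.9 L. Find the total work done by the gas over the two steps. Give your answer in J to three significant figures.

W_total ≈ 9480 J

Step 1 (adiabatic): W = (P₁V₁ − P₂V₂)/(γ−1) = (6799 − 3899)/0.667 = 4350 J.
After step 1: P = 215.4 kPa, V = 18.1 L, T = 232.2 K.
Step 2 (isobaric): W = PΔV = (215.4 kPa)(41.9 − 18.1 L) = 5127 J.
W_total = 4350 + 5127 = 9477 J.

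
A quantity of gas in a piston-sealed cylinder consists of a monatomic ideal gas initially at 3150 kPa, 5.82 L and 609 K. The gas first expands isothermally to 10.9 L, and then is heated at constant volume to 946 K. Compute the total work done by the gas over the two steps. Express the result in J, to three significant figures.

W_total ≈ 11500 J

Step 1 (isothermal): W = P₁V₁ ln(V₂/V₁) = (18333) ln(10.9/5.82) = 11503 J.
Step 2 (isochoric): W = 0 (constant volume).
W_total = 11503 + 0 = 11503 J.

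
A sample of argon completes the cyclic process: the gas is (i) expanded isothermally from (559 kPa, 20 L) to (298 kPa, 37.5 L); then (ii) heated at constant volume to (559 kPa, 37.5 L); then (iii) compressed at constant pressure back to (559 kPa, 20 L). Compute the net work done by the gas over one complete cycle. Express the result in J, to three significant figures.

W_net ≈ -2750 J

Leg (i): W = PᵢVᵢ ln(V_f/Vᵢ) = (11180) ln(37.5/20) = 7028 J.
Leg (ii): W = 0.
Leg (iii): W = PΔV = (559)(20 − 37.5) = -9782 J.
W_net = 7028 − 9782 = -2755 J.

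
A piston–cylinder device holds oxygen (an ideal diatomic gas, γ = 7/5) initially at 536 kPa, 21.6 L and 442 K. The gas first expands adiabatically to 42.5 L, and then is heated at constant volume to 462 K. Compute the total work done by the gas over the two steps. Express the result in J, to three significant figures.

W_total ≈ 6860 J

Step 1 (adiabatic): W = (P₁V₁ − P₂V₂)/(γ−1) = (11578 − 8832)/0.4 = 6865 J.
Step 2 (isochoric): W = 0 (constant volume).
W_total = 6865 + 0 = 6865 J.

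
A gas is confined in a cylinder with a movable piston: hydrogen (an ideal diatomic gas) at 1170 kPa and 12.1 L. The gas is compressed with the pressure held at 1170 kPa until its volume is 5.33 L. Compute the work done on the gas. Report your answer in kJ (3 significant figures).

Isobaric: W = P ΔV.
W = (1170 kPa)(5.33 − 12.1 L) = (1170)(-6.77) = -7921 J.
Work on gas = −W_by = 7921 J.

W ≈ 7.92 kJ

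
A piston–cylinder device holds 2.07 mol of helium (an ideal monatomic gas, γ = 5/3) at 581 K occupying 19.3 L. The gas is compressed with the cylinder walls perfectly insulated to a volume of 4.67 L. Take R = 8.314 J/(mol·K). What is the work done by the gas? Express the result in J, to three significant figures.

Adiabatic: TV^(γ−1) = const with γ = 5/3.
T₂ = T₁ (V₁/V₂)^(γ−1) = 581 × (19.3/4.67)^0.667 = 581 × 2.575 = 1496 K.
W_by = nCᵥ(T₁ − T₂) = (2.07)(12.47)(581 − 1496) = -23627 J.

W ≈ -23600 J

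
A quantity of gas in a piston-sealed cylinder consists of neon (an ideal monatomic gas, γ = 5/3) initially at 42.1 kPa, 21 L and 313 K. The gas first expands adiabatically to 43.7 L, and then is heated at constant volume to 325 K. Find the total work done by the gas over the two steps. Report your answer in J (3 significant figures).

Step 1 (adiabatic): W = (P₁V₁ − P₂V₂)/(γ−1) = (884.1 − 542.4)/0.667 = 512.5 J.
Step 2 (isochoric): W = 0 (constant volume).
W_total = 512.5 + 0 = 512.5 J.

W_total ≈ 513 J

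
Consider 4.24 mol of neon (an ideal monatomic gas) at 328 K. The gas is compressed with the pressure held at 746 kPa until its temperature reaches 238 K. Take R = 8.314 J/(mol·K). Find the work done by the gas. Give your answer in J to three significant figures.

Isobaric: W = P ΔV = nR ΔT.
W = (4.24)(8.314)(238 − 328) = -3173 J.

W ≈ -3170 J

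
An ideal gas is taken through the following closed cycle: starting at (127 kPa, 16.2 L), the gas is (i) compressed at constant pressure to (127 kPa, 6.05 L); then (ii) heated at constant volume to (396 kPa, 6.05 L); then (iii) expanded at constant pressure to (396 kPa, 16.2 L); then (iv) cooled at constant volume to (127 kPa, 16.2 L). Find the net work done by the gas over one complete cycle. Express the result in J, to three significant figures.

W_net ≈ 2730 J

Constant-volume legs do no work.
W(i) = (127)(6.05 − 16.2) = -1289 J; W(iii) = (396)(16.2 − 6.05) = 4019 J.
W_net = -1289 + 4019 = 2730 J (the clockwise enclosed area).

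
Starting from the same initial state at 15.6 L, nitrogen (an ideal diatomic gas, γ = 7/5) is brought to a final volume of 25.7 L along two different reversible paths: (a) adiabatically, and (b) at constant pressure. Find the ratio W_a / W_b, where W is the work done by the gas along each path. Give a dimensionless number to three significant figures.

Path (a) adiabatic: W = P₁V₁(1 − (V₁/V₂)^(γ−1))/(γ−1) → W_a/(P₁V₁) = 0.4525.
Path (b) isobaric: W = P₁(V₂ − V₁) → W_b/(P₁V₁) = 0.6474.
W_a / W_b = 0.4525 / 0.6474 = 0.699.

W_a / W_b ≈ 0.699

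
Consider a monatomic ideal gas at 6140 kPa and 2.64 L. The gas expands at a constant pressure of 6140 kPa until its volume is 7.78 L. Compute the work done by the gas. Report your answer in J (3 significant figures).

Isobaric: W = P ΔV.
W = (6140 kPa)(7.78 − 2.64 L) = (6140)(5.14) = 31560 J.

W ≈ 31600 J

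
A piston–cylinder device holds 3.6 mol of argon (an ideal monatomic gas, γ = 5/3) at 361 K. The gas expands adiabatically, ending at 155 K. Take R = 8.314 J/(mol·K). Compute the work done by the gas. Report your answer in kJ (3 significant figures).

Adiabatic ⇒ Q = 0, so W_by = −ΔU = nCᵥ(T₁ − T₂).
Cᵥ = 3R/2 = 12.47 J/(mol·K).
W = (3.6)(12.47)(361 − 155) = 9248 J.

W ≈ 9.25 kJ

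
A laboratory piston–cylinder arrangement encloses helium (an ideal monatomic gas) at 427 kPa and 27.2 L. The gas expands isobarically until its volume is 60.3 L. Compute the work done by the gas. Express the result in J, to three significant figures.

W ≈ 14100 J

Isobaric: W = P ΔV.
W = (427 kPa)(60.3 − 27.2 L) = (427)(33.1) = 14134 J.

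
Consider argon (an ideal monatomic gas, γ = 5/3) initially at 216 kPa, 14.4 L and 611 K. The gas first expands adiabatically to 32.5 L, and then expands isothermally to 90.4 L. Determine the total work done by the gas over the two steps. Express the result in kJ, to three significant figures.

W_total ≈ 3.80 kJ

Step 1 (adiabatic): W = (P₁V₁ − P₂V₂)/(γ−1) = (3110 − 1808)/0.667 = 1954 J.
After step 1: P = 55.62 kPa, V = 32.5 L, T = 355.1 K.
Step 2 (isothermal): W = P₁V₁ ln(V₂/V₁) = (1808) ln(90.4/32.5) = 1849 J.
W_total = 1954 + 1849 = 3803 J.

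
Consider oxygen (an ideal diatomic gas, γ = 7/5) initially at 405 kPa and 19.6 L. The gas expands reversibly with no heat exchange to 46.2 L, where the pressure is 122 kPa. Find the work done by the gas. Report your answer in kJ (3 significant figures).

Adiabatic: W = (P₁V₁ − P₂V₂)/(γ − 1) with γ = 7/5.
P₁V₁ = 7938 J, P₂V₂ = 5636 J.
W = (7938 − 5636) / 0.4 = 5754 J.

W ≈ 5.75 kJ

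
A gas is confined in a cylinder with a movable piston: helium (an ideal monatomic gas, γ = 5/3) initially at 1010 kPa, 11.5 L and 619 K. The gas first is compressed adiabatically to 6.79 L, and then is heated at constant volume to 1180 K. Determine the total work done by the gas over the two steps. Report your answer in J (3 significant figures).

Step 1 (adiabatic): W = (P₁V₁ − P₂V₂)/(γ−1) = (11615 − 16503)/0.667 = -7332 J.
Step 2 (isochoric): W = 0 (constant volume).
W_total = -7332 + 0 = -7332 J.

W_total ≈ -7330 J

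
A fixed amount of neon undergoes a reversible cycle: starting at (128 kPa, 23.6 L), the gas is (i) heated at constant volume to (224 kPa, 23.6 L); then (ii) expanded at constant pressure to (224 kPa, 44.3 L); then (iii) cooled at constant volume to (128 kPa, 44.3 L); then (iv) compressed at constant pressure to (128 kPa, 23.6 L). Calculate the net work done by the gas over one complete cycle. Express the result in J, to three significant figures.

W_net ≈ 1990 J

Constant-volume legs do no work.
W(ii) = (224)(44.3 − 23.6) = 4637 J; W(iv) = (128)(23.6 − 44.3) = -2650 J.
W_net = 4637 − 2650 = 1987 J (the clockwise enclosed area).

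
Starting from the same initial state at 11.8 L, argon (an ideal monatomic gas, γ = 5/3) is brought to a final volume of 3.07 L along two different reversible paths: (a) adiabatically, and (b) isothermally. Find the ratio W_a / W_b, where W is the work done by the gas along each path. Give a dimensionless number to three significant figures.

W_a / W_b ≈ 1.62

Path (a) adiabatic: W = P₁V₁(1 − (V₁/V₂)^(γ−1))/(γ−1) → W_a/(P₁V₁) = -2.181.
Path (b) isothermal: W = P₁V₁ ln(V₂/V₁) → W_b/(P₁V₁) = -1.346.
W_a / W_b = -2.181 / -1.346 = 1.62.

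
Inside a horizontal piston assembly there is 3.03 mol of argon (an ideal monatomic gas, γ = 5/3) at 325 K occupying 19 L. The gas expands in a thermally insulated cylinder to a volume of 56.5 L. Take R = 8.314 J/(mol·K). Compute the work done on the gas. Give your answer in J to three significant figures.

Adiabatic: TV^(γ−1) = const with γ = 5/3.
T₂ = T₁ (V₁/V₂)^(γ−1) = 325 × (19/56.5)^0.667 = 325 × 0.4836 = 157.2 K.
W_by = nCᵥ(T₁ − T₂) = (3.03)(12.47)(325 − 157.2) = 6342 J.
Work on gas = −W_by = -6342 J.

W ≈ -6340 J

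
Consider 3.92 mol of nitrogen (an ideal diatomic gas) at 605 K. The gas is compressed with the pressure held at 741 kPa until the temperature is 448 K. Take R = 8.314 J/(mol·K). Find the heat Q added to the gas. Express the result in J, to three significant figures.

Isobaric: W = nRΔT = (3.92)(8.314)(-157) = -5117 J.
ΔU = nCᵥΔT with Cᵥ = 5R/2: ΔU = (3.92)(20.79)(-157) = -12792 J.
Q = ΔU + W = -12792 − 5117 = -17909 J.

Q ≈ -17900 J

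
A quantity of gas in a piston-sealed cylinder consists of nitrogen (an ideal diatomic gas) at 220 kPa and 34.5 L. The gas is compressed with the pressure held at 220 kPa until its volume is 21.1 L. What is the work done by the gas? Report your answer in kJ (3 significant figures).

W ≈ -2.95 kJ

Isobaric: W = P ΔV.
W = (220 kPa)(21.1 − 34.5 L) = (220)(-13.4) = -2948 J.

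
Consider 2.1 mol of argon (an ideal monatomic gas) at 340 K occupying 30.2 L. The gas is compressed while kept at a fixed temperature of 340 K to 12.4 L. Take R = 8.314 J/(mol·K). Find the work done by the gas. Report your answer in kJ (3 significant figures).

Isothermal: W = nRT ln(V₂/V₁).
W = (2.1)(8.314)(340) × ln(12.4/30.2)
  = 5936 × -0.8901
W_by_gas = -5284 J.

W ≈ -5.28 kJ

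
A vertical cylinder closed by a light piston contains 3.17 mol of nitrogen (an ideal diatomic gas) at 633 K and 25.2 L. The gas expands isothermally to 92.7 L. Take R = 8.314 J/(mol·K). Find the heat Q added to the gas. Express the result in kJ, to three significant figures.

Q ≈ 21.7 kJ

Isothermal ⇒ ΔU = 0, so Q = W = nRT ln(V₂/V₁).
Q = (3.17)(8.314)(633) ln(92.7/25.2) = 16683 × 1.303 = 21730 J.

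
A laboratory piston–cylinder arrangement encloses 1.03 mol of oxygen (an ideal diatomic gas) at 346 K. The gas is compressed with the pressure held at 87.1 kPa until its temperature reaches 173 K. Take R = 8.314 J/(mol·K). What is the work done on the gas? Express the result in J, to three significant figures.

W ≈ 1480 J

Isobaric: W = P ΔV = nR ΔT.
W = (1.03)(8.314)(173 − 346) = -1481 J.
Work on gas = −W_by = 1481 J.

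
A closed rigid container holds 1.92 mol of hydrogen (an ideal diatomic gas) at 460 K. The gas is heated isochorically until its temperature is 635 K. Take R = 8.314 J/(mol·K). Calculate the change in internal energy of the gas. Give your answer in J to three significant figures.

Constant volume ⇒ W = 0, so Q = ΔU = nCᵥΔT with Cᵥ = 5R/2 = 20.79 J/(mol·K).
ΔU = (1.92)(20.79)(635 − 460) = 6984 J.

ΔU ≈ 6980 J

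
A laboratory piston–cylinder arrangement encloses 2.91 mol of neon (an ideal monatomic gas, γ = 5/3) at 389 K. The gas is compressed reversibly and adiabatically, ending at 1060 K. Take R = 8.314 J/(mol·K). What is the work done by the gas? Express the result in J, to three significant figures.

Adiabatic ⇒ Q = 0, so W_by = −ΔU = nCᵥ(T₁ − T₂).
Cᵥ = 3R/2 = 12.47 J/(mol·K).
W = (2.91)(12.47)(389 − 1060) = -24351 J.

W ≈ -24400 J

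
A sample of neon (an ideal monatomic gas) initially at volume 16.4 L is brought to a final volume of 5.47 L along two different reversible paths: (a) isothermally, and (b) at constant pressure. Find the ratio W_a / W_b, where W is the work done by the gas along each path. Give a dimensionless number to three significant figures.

W_a / W_b ≈ 1.65

Path (a) isothermal: W = P₁V₁ ln(V₂/V₁) → W_a/(P₁V₁) = -1.098.
Path (b) isobaric: W = P₁(V₂ − V₁) → W_b/(P₁V₁) = -0.6665.
W_a / W_b = -1.098 / -0.6665 = 1.648.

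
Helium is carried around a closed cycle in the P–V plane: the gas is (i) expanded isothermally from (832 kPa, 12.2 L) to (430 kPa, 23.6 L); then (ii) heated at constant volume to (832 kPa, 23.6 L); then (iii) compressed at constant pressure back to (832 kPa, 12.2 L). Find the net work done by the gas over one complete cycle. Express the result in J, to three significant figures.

W_net ≈ -2790 J

Leg (i): W = PᵢVᵢ ln(V_f/Vᵢ) = (10150) ln(23.6/12.2) = 6697 J.
Leg (ii): W = 0.
Leg (iii): W = PΔV = (832)(12.2 − 23.6) = -9485 J.
W_net = 6697 − 9485 = -2787 J.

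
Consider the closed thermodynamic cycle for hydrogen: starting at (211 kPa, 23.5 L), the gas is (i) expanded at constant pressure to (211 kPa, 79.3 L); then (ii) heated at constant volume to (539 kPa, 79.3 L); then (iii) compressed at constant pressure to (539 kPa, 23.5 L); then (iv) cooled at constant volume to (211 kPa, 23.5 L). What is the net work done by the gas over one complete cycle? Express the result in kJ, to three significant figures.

Constant-volume legs do no work.
W(i) = (211)(79.3 − 23.5) = 11774 J; W(iii) = (539)(23.5 − 79.3) = -30076 J.
W_net = 11774 − 30076 = -18302 J (the counter-clockwise enclosed area).

W_net ≈ -18.3 kJ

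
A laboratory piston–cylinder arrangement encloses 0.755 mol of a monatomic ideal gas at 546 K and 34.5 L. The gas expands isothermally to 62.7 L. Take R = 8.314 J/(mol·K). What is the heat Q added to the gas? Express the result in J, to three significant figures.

Q ≈ 2050 J

Isothermal ⇒ ΔU = 0, so Q = W = nRT ln(V₂/V₁).
Q = (0.755)(8.314)(546) ln(62.7/34.5) = 3427 × 0.5974 = 2047 J.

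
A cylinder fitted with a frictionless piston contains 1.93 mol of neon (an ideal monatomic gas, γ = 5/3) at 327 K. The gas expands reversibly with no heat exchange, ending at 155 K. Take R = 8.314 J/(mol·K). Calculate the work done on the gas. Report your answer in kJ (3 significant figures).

W ≈ -4.14 kJ

Adiabatic ⇒ Q = 0, so W_by = −ΔU = nCᵥ(T₁ − T₂).
Cᵥ = 3R/2 = 12.47 J/(mol·K).
W = (1.93)(12.47)(327 − 155) = 4140 J.
Work on gas = −W_by = -4140 J.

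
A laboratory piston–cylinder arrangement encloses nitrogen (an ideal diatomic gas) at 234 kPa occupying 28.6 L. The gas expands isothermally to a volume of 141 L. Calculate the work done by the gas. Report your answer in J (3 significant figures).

Isothermal: W = nRT ln(V₂/V₁) = P₁V₁ ln(V₂/V₁).
P₁V₁ = (234 kPa)(28.6 L) = 6692 J.
W = 6692 × ln(141/28.6) = 6692 × 1.595
W_by_gas = 10677 J.

W ≈ 10700 J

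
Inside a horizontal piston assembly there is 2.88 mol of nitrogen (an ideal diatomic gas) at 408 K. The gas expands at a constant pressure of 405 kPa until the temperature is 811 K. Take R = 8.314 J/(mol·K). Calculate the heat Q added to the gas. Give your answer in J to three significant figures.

Q ≈ 33800 J

Isobaric: W = nRΔT = (2.88)(8.314)(403) = 9650 J.
ΔU = nCᵥΔT with Cᵥ = 5R/2: ΔU = (2.88)(20.79)(403) = 24124 J.
Q = ΔU + W = 24124 + 9650 = 33773 J.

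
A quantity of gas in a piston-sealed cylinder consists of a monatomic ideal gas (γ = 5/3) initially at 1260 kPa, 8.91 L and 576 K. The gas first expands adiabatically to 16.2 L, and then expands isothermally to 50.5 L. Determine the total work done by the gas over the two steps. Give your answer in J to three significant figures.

Step 1 (adiabatic): W = (P₁V₁ − P₂V₂)/(γ−1) = (11227 − 7536)/0.667 = 5535 J.
After step 1: P = 465.2 kPa, V = 16.2 L, T = 386.7 K.
Step 2 (isothermal): W = P₁V₁ ln(V₂/V₁) = (7536) ln(50.5/16.2) = 8568 J.
W_total = 5535 + 8568 = 14104 J.

W_total ≈ 14100 J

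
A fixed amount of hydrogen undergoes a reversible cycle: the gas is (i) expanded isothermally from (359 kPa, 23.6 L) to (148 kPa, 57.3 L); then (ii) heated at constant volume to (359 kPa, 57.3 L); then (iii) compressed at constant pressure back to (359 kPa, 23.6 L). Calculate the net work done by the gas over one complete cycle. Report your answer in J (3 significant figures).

W_net ≈ -4580 J

Leg (i): W = PᵢVᵢ ln(V_f/Vᵢ) = (8472) ln(57.3/23.6) = 7515 J.
Leg (ii): W = 0.
Leg (iii): W = PΔV = (359)(23.6 − 57.3) = -12098 J.
W_net = 7515 − 12098 = -4583 J.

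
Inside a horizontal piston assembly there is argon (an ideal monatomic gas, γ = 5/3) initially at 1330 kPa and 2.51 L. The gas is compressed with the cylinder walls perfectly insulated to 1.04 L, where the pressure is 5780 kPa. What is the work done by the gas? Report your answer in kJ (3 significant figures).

Adiabatic: W = (P₁V₁ − P₂V₂)/(γ − 1) with γ = 5/3.
P₁V₁ = 3338 J, P₂V₂ = 6011 J.
W = (3338 − 6011) / 0.6667 = -4009 J.

W ≈ -4.01 kJ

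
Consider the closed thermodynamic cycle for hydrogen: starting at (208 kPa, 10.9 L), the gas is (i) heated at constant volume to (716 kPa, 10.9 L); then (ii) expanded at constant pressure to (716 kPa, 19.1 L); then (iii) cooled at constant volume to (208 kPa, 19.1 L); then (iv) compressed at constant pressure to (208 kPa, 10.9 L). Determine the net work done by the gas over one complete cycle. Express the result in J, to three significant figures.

W_net ≈ 4170 J

Constant-volume legs do no work.
W(ii) = (716)(19.1 − 10.9) = 5871 J; W(iv) = (208)(10.9 − 19.1) = -1706 J.
W_net = 5871 − 1706 = 4166 J (the clockwise enclosed area).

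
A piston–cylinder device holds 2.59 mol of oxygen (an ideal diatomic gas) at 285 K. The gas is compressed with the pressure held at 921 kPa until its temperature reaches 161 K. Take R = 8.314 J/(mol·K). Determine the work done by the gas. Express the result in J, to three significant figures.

W ≈ -2670 J

Isobaric: W = P ΔV = nR ΔT.
W = (2.59)(8.314)(161 − 285) = -2670 J.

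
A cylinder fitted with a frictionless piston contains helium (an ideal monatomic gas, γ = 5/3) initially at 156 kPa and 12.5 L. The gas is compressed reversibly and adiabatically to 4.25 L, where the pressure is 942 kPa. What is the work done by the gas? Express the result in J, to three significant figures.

Adiabatic: W = (P₁V₁ − P₂V₂)/(γ − 1) with γ = 5/3.
P₁V₁ = 1950 J, P₂V₂ = 4004 J.
W = (1950 − 4004) / 0.6667 = -3080 J.

W ≈ -3080 J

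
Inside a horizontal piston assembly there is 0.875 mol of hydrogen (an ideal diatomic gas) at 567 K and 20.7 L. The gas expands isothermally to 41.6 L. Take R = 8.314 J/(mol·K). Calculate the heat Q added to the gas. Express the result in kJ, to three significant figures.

Isothermal ⇒ ΔU = 0, so Q = W = nRT ln(V₂/V₁).
Q = (0.875)(8.314)(567) ln(41.6/20.7) = 4125 × 0.698 = 2879 J.

Q ≈ 2.88 kJ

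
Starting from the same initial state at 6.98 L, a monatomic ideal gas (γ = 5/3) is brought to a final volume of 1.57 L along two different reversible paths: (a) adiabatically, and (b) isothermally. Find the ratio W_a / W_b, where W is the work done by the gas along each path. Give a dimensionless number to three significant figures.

Path (a) adiabatic: W = P₁V₁(1 − (V₁/V₂)^(γ−1))/(γ−1) → W_a/(P₁V₁) = -2.556.
Path (b) isothermal: W = P₁V₁ ln(V₂/V₁) → W_b/(P₁V₁) = -1.492.
W_a / W_b = -2.556 / -1.492 = 1.713.

W_a / W_b ≈ 1.71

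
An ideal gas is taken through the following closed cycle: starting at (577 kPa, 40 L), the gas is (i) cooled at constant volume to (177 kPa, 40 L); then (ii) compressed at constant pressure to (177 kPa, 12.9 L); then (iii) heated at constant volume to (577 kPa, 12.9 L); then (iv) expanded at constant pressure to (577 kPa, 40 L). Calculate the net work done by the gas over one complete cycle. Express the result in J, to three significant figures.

Constant-volume legs do no work.
W(ii) = (177)(12.9 − 40) = -4797 J; W(iv) = (577)(40 − 12.9) = 15637 J.
W_net = -4797 + 15637 = 10840 J (the clockwise enclosed area).

W_net ≈ 10800 J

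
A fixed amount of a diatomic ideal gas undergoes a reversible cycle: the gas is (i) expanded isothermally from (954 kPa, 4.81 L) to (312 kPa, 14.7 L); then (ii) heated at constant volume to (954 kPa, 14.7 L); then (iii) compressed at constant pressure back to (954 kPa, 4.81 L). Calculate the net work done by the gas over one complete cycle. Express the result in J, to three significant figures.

Leg (i): W = PᵢVᵢ ln(V_f/Vᵢ) = (4589) ln(14.7/4.81) = 5126 J.
Leg (ii): W = 0.
Leg (iii): W = PΔV = (954)(4.81 − 14.7) = -9435 J.
W_net = 5126 − 9435 = -4309 J.

W_net ≈ -4310 J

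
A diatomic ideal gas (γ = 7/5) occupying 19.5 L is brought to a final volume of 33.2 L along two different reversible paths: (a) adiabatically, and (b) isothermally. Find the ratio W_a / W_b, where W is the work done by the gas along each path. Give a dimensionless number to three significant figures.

Path (a) adiabatic: W = P₁V₁(1 − (V₁/V₂)^(γ−1))/(γ−1) → W_a/(P₁V₁) = 0.4793.
Path (b) isothermal: W = P₁V₁ ln(V₂/V₁) → W_b/(P₁V₁) = 0.5321.
W_a / W_b = 0.4793 / 0.5321 = 0.9007.

W_a / W_b ≈ 0.901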